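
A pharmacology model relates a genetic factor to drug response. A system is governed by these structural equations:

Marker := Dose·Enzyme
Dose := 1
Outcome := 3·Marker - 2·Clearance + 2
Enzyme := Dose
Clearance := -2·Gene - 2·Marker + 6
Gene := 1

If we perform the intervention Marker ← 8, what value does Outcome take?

Under do(Marker=8), the mechanism Marker := Dose·Enzyme is discarded; Marker is fixed at 8.
Clearance = -2·Gene - 2·Marker + 6  [with Gene=1, Marker=8]  = -12
Outcome = 3·Marker - 2·Clearance + 2  [with Marker=8, Clearance=-12]  = 50

50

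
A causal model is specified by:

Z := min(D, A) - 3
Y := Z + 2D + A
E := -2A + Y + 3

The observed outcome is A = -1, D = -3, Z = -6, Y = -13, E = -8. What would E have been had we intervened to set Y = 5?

10

Intervening sets Y = 5 and removes its equation (Y := Z + 2D + A).
E = -2A + Y + 3  [with A=-1, Y=5]  = 10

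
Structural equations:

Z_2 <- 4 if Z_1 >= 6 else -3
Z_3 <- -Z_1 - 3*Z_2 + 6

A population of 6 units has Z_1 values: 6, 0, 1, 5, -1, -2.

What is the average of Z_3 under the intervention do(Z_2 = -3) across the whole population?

Every unit gets Z_2=-3 under the intervention. Z_3 values become 9, 15, 14, 10, 16, 17; E[Z_3|do(Z_2=-3)] = 13.5.

13.5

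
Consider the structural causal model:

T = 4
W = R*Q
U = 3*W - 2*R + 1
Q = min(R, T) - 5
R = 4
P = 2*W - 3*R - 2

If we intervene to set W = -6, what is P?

Under do(W=-6), the mechanism W = R*Q is discarded; W is fixed at -6.
P = 2*W - 3*R - 2  [with W=-6, R=4]  = -26

-26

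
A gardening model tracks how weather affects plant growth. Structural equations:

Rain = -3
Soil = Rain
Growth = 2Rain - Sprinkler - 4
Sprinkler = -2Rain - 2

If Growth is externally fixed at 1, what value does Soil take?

-3

Under do(Growth=1), the mechanism Growth = 2Rain - Sprinkler - 4 is discarded; Growth is fixed at 1.
Since Soil is not a descendant of the intervened variable, it is unaffected.
Soil = Rain  [with Rain=-3]  = -3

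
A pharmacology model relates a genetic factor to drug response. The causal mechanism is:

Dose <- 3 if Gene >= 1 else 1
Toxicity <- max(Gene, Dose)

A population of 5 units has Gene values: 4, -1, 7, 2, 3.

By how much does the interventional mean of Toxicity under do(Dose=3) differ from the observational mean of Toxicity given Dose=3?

Every unit gets Dose=3 under the intervention. Toxicity values become 4, 3, 7, 3, 3; E[Toxicity|do(Dose=3)] = 4.
Observing Dose=3 restricts to units where Dose's equation naturally yields 3: Gene ∈ {4, 7, 2, 3}. In that subpopulation Toxicity = 4, 7, 3, 3, mean 4.25.
Difference = 4 − 4.25 = -0.25.

-0.25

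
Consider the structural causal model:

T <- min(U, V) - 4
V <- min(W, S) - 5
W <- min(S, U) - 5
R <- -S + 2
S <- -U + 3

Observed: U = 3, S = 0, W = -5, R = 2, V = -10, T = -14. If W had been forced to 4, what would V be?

-5

do(W=4) replaces the equation W <- min(S, U) - 5 with the constant W = 4.
S = -U + 3  [with U=3]  = 0
V = min(W, S) - 5  [with W=4, S=0]  = -5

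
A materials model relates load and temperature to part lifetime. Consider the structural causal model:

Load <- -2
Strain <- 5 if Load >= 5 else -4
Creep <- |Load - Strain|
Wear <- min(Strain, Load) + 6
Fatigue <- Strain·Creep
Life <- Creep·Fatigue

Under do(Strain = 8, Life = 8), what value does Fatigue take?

Setting Strain = 8, Life = 8 by intervention discards those variables' equations.
Creep = |Load - Strain|  [with Load=-2, Strain=8]  = 10
Fatigue = Strain·Creep  [with Strain=8, Creep=10]  = 80

80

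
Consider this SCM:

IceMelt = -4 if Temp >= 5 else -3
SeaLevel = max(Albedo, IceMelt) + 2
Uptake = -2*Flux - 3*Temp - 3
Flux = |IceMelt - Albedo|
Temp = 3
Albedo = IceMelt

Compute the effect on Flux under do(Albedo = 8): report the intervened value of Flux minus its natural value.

do(Albedo=8) replaces the equation Albedo = IceMelt with the constant Albedo = 8.
IceMelt = -4 if Temp >= 5 else -3  [with Temp=3]  = -3
Flux = |IceMelt - Albedo|  [with IceMelt=-3, Albedo=8]  = 11
Without intervention: IceMelt = -4 if Temp >= 5 else -3  [with Temp=3]  = -3; Albedo = IceMelt  [with IceMelt=-3]  = -3; Flux = |IceMelt - Albedo|  [with IceMelt=-3, Albedo=-3]  = 0.
Change = 11 − 0 = 11.

11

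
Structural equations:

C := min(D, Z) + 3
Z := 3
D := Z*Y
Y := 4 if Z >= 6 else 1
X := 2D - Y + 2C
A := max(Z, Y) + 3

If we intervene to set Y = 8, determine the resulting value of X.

Under do(Y=8), the mechanism Y := 4 if Z >= 6 else 1 is discarded; Y is fixed at 8.
D = Z*Y  [with Z=3, Y=8]  = 24
C = min(D, Z) + 3  [with D=24, Z=3]  = 6
X = 2D - Y + 2C  [with D=24, Y=8, C=6]  = 52

52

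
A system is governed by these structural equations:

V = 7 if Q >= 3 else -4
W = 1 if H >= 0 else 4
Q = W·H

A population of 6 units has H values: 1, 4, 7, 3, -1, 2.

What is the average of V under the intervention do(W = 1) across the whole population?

1.5

Every unit gets W=1 under the intervention. V values become -4, 7, 7, 7, -4, -4; E[V|do(W=1)] = 1.5.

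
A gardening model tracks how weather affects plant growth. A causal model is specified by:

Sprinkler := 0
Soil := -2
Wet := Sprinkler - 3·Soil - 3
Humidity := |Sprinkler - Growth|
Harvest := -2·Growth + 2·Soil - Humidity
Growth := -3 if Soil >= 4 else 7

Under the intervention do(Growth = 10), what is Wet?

Under do(Growth=10), the mechanism Growth := -3 if Soil >= 4 else 7 is discarded; Growth is fixed at 10.
Since Wet is not a descendant of the intervened variable, it is unaffected.
Wet = Sprinkler - 3·Soil - 3  [with Sprinkler=0, Soil=-2]  = 3

3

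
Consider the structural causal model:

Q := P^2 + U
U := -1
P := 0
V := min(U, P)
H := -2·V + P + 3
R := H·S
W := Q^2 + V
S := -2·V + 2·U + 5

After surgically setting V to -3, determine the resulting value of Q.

Under do(V=-3), the mechanism V := min(U, P) is discarded; V is fixed at -3.
Since Q is not a descendant of the intervened variable, it is unaffected.
Q = P^2 + U  [with P=0, U=-1]  = -1

-1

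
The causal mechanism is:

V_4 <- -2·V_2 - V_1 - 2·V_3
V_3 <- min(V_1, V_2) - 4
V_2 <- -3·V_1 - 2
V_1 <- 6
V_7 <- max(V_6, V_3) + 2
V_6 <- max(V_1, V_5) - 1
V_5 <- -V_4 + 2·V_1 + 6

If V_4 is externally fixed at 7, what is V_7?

12

The intervention breaks the incoming arrows to V_4: V_4 <- -2·V_2 - V_1 - 2·V_3 no longer applies, and V_4 = 7.
V_2 = -3·V_1 - 2  [with V_1=6]  = -20
V_3 = min(V_1, V_2) - 4  [with V_1=6, V_2=-20]  = -24
V_5 = -V_4 + 2·V_1 + 6  [with V_4=7, V_1=6]  = 11
V_6 = max(V_1, V_5) - 1  [with V_1=6, V_5=11]  = 10
V_7 = max(V_6, V_3) + 2  [with V_6=10, V_3=-24]  = 12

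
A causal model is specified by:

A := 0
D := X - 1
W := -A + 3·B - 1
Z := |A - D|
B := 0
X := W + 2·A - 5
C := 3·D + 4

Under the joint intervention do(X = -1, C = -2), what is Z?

Setting X = -1, C = -2 by intervention discards those variables' equations.
D = X - 1  [with X=-1]  = -2
Z = |A - D|  [with A=0, D=-2]  = 2

2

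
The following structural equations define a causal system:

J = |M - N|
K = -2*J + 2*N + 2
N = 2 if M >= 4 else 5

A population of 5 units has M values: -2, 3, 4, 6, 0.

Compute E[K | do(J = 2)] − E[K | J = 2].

The intervention sets J=2 in all 5 units regardless of M. Recomputing K per unit gives 8, 8, 2, 2, 8; average 5.6.
E[K|J=2] averages over only the 2 units with J=2 (M = 3, 4): K = 8, 2, mean 5.
Difference = 5.6 − 5 = 0.6.

0.6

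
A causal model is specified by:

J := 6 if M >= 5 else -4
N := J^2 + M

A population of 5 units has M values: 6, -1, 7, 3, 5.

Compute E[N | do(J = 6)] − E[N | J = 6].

Under do(J=6), J's equation is replaced by J=6 for every unit. Per-unit N: 42, 35, 43, 39, 41. Mean = 40.
Conditioning on J=6 selects the 3 unit(s) with M ∈ {6, 7, 5}. Their N values: 42, 43, 41. Mean = 42.
Difference = 40 − 42 = -2.

-2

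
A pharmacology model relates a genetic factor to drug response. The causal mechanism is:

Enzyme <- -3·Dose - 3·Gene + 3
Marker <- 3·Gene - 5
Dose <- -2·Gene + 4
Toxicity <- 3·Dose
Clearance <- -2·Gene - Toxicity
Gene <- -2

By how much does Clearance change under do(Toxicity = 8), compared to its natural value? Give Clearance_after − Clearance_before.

16

The intervention breaks the incoming arrows to Toxicity: Toxicity <- 3·Dose no longer applies, and Toxicity = 8.
Clearance = -2·Gene - Toxicity  [with Gene=-2, Toxicity=8]  = -4
Without intervention: Dose = -2·Gene + 4  [with Gene=-2]  = 8; Toxicity = 3·Dose  [with Dose=8]  = 24; Clearance = -2·Gene - Toxicity  [with Gene=-2, Toxicity=24]  = -20.
Change = -4 − (-20) = 16.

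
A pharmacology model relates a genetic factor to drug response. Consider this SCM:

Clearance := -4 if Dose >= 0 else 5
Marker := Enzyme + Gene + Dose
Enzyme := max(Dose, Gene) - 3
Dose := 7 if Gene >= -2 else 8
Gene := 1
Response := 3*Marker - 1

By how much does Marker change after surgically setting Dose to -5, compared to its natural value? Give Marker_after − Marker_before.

-18

Under do(Dose=-5), the mechanism Dose := 7 if Gene >= -2 else 8 is discarded; Dose is fixed at -5.
Enzyme = max(Dose, Gene) - 3  [with Dose=-5, Gene=1]  = -2
Marker = Enzyme + Gene + Dose  [with Enzyme=-2, Gene=1, Dose=-5]  = -6
Without intervention: Dose = 7 if Gene >= -2 else 8  [with Gene=1]  = 7; Enzyme = max(Dose, Gene) - 3  [with Dose=7, Gene=1]  = 4; Marker = Enzyme + Gene + Dose  [with Enzyme=4, Gene=1, Dose=7]  = 12.
Change = -6 − 12 = -18.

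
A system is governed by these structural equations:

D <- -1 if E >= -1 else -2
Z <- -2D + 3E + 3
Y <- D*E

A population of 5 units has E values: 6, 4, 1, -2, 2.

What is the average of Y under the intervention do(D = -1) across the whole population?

Every unit gets D=-1 under the intervention. Y values become -6, -4, -1, 2, -2; E[Y|do(D=-1)] = -2.2.

-2.2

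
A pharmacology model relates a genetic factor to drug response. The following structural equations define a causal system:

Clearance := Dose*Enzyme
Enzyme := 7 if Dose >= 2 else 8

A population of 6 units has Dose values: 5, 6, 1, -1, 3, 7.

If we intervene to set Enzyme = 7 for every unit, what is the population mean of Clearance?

24.5

do(Enzyme=7) breaks Enzyme's dependence on Dose. With Enzyme=7 fixed, Clearance across the units is 35, 42, 7, -7, 21, 49, mean 24.5.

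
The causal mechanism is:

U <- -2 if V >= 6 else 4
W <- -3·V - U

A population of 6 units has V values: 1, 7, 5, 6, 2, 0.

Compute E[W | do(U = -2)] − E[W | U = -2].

The intervention sets U=-2 in all 6 units regardless of V. Recomputing W per unit gives -1, -19, -13, -16, -4, 2; average -8.5.
Conditioning on U=-2 selects the 2 unit(s) with V ∈ {7, 6}. Their W values: -19, -16. Mean = -17.5.
Difference = -8.5 − (-17.5) = 9.

9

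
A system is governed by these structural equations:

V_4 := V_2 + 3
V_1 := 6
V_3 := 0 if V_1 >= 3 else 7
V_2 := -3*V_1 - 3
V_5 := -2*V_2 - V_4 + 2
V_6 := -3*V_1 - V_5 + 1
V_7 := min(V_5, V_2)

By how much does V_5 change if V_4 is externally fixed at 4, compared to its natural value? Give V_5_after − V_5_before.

-22

Intervening sets V_4 = 4 and removes its equation (V_4 := V_2 + 3).
V_2 = -3*V_1 - 3  [with V_1=6]  = -21
V_5 = -2*V_2 - V_4 + 2  [with V_2=-21, V_4=4]  = 40
Without intervention: V_2 = -3*V_1 - 3  [with V_1=6]  = -21; V_4 = V_2 + 3  [with V_2=-21]  = -18; V_5 = -2*V_2 - V_4 + 2  [with V_2=-21, V_4=-18]  = 62.
Change = 40 − 62 = -22.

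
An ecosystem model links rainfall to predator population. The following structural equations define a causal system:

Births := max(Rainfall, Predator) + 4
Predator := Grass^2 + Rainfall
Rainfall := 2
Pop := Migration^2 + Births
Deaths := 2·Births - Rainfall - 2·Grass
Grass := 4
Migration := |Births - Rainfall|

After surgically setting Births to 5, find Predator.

18

Under do(Births=5), the mechanism Births := max(Rainfall, Predator) + 4 is discarded; Births is fixed at 5.
Since Predator is not a descendant of the intervened variable, it is unaffected.
Predator = Grass^2 + Rainfall  [with Grass=4, Rainfall=2]  = 18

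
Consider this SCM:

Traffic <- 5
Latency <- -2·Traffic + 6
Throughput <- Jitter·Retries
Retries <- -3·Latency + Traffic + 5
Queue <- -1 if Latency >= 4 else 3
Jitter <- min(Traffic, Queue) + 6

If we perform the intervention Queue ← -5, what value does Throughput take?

The intervention breaks the incoming arrows to Queue: Queue <- -1 if Latency >= 4 else 3 no longer applies, and Queue = -5.
Latency = -2·Traffic + 6  [with Traffic=5]  = -4
Retries = -3·Latency + Traffic + 5  [with Latency=-4, Traffic=5]  = 22
Jitter = min(Traffic, Queue) + 6  [with Traffic=5, Queue=-5]  = 1
Throughput = Jitter·Retries  [with Jitter=1, Retries=22]  = 22

22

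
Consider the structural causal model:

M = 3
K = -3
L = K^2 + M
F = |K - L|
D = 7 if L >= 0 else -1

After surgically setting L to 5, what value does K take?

-3

Under do(L=5), the mechanism L = K^2 + M is discarded; L is fixed at 5.
Since K is not a descendant of the intervened variable, it is unaffected.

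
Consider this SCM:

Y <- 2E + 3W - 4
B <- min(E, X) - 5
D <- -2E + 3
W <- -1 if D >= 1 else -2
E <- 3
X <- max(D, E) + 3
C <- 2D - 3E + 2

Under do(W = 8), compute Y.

26

do(W=8) replaces the equation W <- -1 if D >= 1 else -2 with the constant W = 8.
Y = 2E + 3W - 4  [with E=3, W=8]  = 26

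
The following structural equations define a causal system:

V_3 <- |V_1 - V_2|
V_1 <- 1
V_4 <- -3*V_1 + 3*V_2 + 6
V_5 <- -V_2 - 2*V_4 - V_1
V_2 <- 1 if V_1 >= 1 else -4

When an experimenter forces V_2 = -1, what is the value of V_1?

1

Under do(V_2=-1), the mechanism V_2 <- 1 if V_1 >= 1 else -4 is discarded; V_2 is fixed at -1.
V_1 is not downstream of the intervention, so its value is determined by the original equations.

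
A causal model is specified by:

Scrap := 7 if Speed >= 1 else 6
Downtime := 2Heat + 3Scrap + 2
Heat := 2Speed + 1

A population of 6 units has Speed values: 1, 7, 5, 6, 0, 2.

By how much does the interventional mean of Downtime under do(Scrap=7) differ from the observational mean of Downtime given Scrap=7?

-2.8

Under do(Scrap=7), Scrap's equation is replaced by Scrap=7 for every unit. Per-unit Downtime: 29, 53, 45, 49, 25, 33. Mean = 39.
Observing Scrap=7 restricts to units where Scrap's equation naturally yields 7: Speed ∈ {1, 7, 5, 6, 2}. In that subpopulation Downtime = 29, 53, 45, 49, 33, mean 41.8.
Difference = 39 − 41.8 = -2.8.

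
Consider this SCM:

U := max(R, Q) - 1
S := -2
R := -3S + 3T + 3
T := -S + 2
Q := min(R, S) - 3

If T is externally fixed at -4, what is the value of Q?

Under do(T=-4), the mechanism T := -S + 2 is discarded; T is fixed at -4.
R = -3S + 3T + 3  [with S=-2, T=-4]  = -3
Q = min(R, S) - 3  [with R=-3, S=-2]  = -6

-6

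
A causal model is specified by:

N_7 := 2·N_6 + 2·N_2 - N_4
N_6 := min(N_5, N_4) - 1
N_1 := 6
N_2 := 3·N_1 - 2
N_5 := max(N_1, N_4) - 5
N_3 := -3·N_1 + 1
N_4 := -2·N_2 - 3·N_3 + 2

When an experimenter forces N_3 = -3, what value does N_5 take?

do(N_3=-3) replaces the equation N_3 := -3·N_1 + 1 with the constant N_3 = -3.
N_2 = 3·N_1 - 2  [with N_1=6]  = 16
N_4 = -2·N_2 - 3·N_3 + 2  [with N_2=16, N_3=-3]  = -21
N_5 = max(N_1, N_4) - 5  [with N_1=6, N_4=-21]  = 1

1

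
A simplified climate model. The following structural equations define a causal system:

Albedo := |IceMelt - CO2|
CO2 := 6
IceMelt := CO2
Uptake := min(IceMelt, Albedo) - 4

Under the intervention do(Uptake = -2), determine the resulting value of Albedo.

0

Under do(Uptake=-2), the mechanism Uptake := min(IceMelt, Albedo) - 4 is discarded; Uptake is fixed at -2.
Since Albedo is not a descendant of the intervened variable, it is unaffected.
IceMelt = CO2  [with CO2=6]  = 6
Albedo = |IceMelt - CO2|  [with IceMelt=6, CO2=6]  = 0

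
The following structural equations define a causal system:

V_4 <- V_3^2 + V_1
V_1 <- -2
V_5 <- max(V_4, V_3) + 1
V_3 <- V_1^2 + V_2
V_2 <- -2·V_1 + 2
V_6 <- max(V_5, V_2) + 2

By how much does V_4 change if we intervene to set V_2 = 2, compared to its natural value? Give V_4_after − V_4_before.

Under do(V_2=2), the mechanism V_2 <- -2·V_1 + 2 is discarded; V_2 is fixed at 2.
V_3 = V_1^2 + V_2  [with V_1=-2, V_2=2]  = 6
V_4 = V_3^2 + V_1  [with V_3=6, V_1=-2]  = 34
Without intervention: V_2 = -2·V_1 + 2  [with V_1=-2]  = 6; V_3 = V_1^2 + V_2  [with V_1=-2, V_2=6]  = 10; V_4 = V_3^2 + V_1  [with V_3=10, V_1=-2]  = 98.
Change = 34 − 98 = -64.

-64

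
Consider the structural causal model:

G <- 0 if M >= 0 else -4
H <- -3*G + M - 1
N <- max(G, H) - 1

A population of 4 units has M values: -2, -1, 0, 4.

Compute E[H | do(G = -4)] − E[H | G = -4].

1.75

Under do(G=-4), G's equation is replaced by G=-4 for every unit. Per-unit H: 9, 10, 11, 15. Mean = 11.25.
Observing G=-4 restricts to units where G's equation naturally yields -4: M ∈ {-2, -1}. In that subpopulation H = 9, 10, mean 9.5.
Difference = 11.25 − 9.5 = 1.75.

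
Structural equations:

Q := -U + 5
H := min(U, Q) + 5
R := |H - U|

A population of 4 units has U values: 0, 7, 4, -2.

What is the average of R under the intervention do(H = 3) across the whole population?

The intervention sets H=3 in all 4 units regardless of U. Recomputing R per unit gives 3, 4, 1, 5; average 3.25.

3.25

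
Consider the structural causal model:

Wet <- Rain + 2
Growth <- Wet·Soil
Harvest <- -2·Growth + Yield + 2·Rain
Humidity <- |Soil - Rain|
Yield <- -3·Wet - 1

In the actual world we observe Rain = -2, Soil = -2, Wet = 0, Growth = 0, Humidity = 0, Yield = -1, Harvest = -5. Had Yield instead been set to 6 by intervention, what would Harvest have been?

Intervening sets Yield = 6 and removes its equation (Yield <- -3·Wet - 1).
Wet = Rain + 2  [with Rain=-2]  = 0
Growth = Wet·Soil  [with Wet=0, Soil=-2]  = 0
Harvest = -2·Growth + Yield + 2·Rain  [with Growth=0, Yield=6, Rain=-2]  = 2

2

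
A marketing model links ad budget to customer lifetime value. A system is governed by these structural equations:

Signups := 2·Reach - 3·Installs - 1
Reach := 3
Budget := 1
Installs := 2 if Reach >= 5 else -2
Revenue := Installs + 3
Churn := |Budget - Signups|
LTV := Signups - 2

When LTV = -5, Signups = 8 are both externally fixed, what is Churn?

Under do(LTV = -5, Signups = 8), each intervened variable's structural equation is replaced by its fixed value.
Churn = |Budget - Signups|  [with Budget=1, Signups=8]  = 7

7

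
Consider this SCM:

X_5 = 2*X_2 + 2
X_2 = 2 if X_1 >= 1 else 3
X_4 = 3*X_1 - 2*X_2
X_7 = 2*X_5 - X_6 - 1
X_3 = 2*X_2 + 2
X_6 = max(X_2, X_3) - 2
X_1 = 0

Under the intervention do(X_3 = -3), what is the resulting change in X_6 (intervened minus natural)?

-5

The intervention breaks the incoming arrows to X_3: X_3 = 2*X_2 + 2 no longer applies, and X_3 = -3.
X_2 = 2 if X_1 >= 1 else 3  [with X_1=0]  = 3
X_6 = max(X_2, X_3) - 2  [with X_2=3, X_3=-3]  = 1
Without intervention: X_2 = 2 if X_1 >= 1 else 3  [with X_1=0]  = 3; X_3 = 2*X_2 + 2  [with X_2=3]  = 8; X_6 = max(X_2, X_3) - 2  [with X_2=3, X_3=8]  = 6.
Change = 1 − 6 = -5.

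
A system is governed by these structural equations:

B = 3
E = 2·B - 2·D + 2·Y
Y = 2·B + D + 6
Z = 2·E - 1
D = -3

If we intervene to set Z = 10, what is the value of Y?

9

do(Z=10) replaces the equation Z = 2·E - 1 with the constant Z = 10.
Y is not downstream of the intervention, so its value is determined by the original equations.
Y = 2·B + D + 6  [with B=3, D=-3]  = 9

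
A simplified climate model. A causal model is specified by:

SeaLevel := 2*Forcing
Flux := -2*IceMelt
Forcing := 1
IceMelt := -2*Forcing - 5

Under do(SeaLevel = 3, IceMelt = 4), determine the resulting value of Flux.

-8

The joint intervention fixes SeaLevel = 3, IceMelt = 4, removing each variable's own equation.
Flux = -2*IceMelt  [with IceMelt=4]  = -8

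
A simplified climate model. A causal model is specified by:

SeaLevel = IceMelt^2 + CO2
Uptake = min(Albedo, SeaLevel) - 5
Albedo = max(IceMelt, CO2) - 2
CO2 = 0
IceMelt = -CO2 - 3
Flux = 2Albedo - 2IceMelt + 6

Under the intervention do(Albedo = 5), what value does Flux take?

do(Albedo=5) replaces the equation Albedo = max(IceMelt, CO2) - 2 with the constant Albedo = 5.
IceMelt = -CO2 - 3  [with CO2=0]  = -3
Flux = 2Albedo - 2IceMelt + 6  [with Albedo=5, IceMelt=-3]  = 22

22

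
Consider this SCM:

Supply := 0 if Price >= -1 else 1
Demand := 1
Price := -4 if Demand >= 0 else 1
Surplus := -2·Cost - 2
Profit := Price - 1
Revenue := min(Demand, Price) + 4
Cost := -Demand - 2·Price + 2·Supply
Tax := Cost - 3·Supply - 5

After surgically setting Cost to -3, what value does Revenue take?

Intervening sets Cost = -3 and removes its equation (Cost := -Demand - 2·Price + 2·Supply).
No directed path runs from Cost to Revenue, so Revenue keeps its natural value.
Price = -4 if Demand >= 0 else 1  [with Demand=1]  = -4
Revenue = min(Demand, Price) + 4  [with Demand=1, Price=-4]  = 0

0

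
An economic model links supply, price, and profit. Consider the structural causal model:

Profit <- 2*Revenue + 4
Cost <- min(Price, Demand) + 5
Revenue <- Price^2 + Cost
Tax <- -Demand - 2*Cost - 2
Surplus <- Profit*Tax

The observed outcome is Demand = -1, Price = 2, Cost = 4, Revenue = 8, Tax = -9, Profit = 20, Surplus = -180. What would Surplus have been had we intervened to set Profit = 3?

-27

Intervening sets Profit = 3 and removes its equation (Profit <- 2*Revenue + 4).
Cost = min(Price, Demand) + 5  [with Price=2, Demand=-1]  = 4
Tax = -Demand - 2*Cost - 2  [with Demand=-1, Cost=4]  = -9
Surplus = Profit*Tax  [with Profit=3, Tax=-9]  = -27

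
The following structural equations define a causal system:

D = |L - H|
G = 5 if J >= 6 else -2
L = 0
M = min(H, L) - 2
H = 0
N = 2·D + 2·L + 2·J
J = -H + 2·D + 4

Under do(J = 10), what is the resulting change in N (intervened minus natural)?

Intervening sets J = 10 and removes its equation (J = -H + 2·D + 4).
D = |L - H|  [with L=0, H=0]  = 0
N = 2·D + 2·L + 2·J  [with D=0, L=0, J=10]  = 20
Without intervention: D = |L - H|  [with L=0, H=0]  = 0; J = -H + 2·D + 4  [with H=0, D=0]  = 4; N = 2·D + 2·L + 2·J  [with D=0, L=0, J=4]  = 8.
Change = 20 − 8 = 12.

12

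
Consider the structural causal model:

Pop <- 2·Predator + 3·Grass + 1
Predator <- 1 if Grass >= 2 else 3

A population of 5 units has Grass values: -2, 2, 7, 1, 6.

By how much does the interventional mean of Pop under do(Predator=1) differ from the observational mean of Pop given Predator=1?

do(Predator=1) breaks Predator's dependence on Grass. With Predator=1 fixed, Pop across the units is -3, 9, 24, 6, 21, mean 11.4.
E[Pop|Predator=1] averages over only the 3 units with Predator=1 (Grass = 2, 7, 6): Pop = 9, 24, 21, mean 18.
Difference = 11.4 − 18 = -6.6.

-6.6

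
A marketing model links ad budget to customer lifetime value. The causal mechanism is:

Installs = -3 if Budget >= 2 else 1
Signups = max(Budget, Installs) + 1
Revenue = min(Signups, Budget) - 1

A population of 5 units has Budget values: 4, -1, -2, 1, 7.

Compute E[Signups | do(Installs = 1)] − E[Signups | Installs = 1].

The intervention sets Installs=1 in all 5 units regardless of Budget. Recomputing Signups per unit gives 5, 2, 2, 2, 8; average 3.8.
E[Signups|Installs=1] averages over only the 3 units with Installs=1 (Budget = -1, -2, 1): Signups = 2, 2, 2, mean 2.
Difference = 3.8 − 2 = 1.8.

1.8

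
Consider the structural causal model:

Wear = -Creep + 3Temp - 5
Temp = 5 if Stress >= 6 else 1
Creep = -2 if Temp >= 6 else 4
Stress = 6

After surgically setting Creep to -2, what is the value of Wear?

The intervention breaks the incoming arrows to Creep: Creep = -2 if Temp >= 6 else 4 no longer applies, and Creep = -2.
Temp = 5 if Stress >= 6 else 1  [with Stress=6]  = 5
Wear = -Creep + 3Temp - 5  [with Creep=-2, Temp=5]  = 12

12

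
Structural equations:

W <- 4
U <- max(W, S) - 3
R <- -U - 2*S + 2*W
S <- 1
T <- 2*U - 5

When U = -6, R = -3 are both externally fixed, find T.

The joint intervention fixes U = -6, R = -3, removing each variable's own equation.
T = 2*U - 5  [with U=-6]  = -17

-17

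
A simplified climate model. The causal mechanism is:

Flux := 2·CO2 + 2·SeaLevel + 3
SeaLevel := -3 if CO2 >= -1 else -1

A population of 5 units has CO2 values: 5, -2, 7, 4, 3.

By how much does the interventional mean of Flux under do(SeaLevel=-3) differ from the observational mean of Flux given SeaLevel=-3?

Under do(SeaLevel=-3), SeaLevel's equation is replaced by SeaLevel=-3 for every unit. Per-unit Flux: 7, -7, 11, 5, 3. Mean = 3.8.
Observing SeaLevel=-3 restricts to units where SeaLevel's equation naturally yields -3: CO2 ∈ {5, 7, 4, 3}. In that subpopulation Flux = 7, 11, 5, 3, mean 6.5.
Difference = 3.8 − 6.5 = -2.7.

-2.7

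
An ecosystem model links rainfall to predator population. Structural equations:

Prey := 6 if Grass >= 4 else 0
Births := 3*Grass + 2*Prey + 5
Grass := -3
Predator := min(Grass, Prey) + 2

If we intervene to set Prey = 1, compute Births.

Under do(Prey=1), the mechanism Prey := 6 if Grass >= 4 else 0 is discarded; Prey is fixed at 1.
Births = 3*Grass + 2*Prey + 5  [with Grass=-3, Prey=1]  = -2

-2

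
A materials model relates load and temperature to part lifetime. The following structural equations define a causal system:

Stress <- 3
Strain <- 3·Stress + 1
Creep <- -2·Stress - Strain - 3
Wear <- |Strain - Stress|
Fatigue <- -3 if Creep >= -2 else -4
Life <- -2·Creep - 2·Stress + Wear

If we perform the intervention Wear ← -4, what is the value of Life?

28

Under do(Wear=-4), the mechanism Wear <- |Strain - Stress| is discarded; Wear is fixed at -4.
Strain = 3·Stress + 1  [with Stress=3]  = 10
Creep = -2·Stress - Strain - 3  [with Stress=3, Strain=10]  = -19
Life = -2·Creep - 2·Stress + Wear  [with Creep=-19, Stress=3, Wear=-4]  = 28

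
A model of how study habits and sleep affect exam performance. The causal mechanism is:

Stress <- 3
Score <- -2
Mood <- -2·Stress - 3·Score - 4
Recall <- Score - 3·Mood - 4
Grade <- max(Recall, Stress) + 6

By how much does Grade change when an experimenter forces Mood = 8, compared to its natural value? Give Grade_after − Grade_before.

-3

do(Mood=8) replaces the equation Mood <- -2·Stress - 3·Score - 4 with the constant Mood = 8.
Recall = Score - 3·Mood - 4  [with Score=-2, Mood=8]  = -30
Grade = max(Recall, Stress) + 6  [with Recall=-30, Stress=3]  = 9
Without intervention: Mood = -2·Stress - 3·Score - 4  [with Stress=3, Score=-2]  = -4; Recall = Score - 3·Mood - 4  [with Score=-2, Mood=-4]  = 6; Grade = max(Recall, Stress) + 6  [with Recall=6, Stress=3]  = 12.
Change = 9 − 12 = -3.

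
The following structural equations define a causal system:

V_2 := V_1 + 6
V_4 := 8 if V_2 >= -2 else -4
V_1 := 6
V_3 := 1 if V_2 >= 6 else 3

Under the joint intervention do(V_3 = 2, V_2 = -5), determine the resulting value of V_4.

The joint intervention fixes V_3 = 2, V_2 = -5, removing each variable's own equation.
V_4 = 8 if V_2 >= -2 else -4  [with V_2=-5]  = -4

-4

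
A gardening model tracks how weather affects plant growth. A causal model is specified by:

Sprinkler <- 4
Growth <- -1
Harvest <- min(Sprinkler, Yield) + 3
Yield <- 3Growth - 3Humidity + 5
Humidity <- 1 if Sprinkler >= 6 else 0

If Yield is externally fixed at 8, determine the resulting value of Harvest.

Intervening sets Yield = 8 and removes its equation (Yield <- 3Growth - 3Humidity + 5).
Harvest = min(Sprinkler, Yield) + 3  [with Sprinkler=4, Yield=8]  = 7

7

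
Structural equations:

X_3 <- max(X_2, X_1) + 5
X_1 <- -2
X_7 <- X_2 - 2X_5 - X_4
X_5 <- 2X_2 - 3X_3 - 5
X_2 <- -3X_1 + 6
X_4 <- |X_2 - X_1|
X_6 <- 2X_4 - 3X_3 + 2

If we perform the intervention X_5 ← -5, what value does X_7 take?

8

Under do(X_5=-5), the mechanism X_5 <- 2X_2 - 3X_3 - 5 is discarded; X_5 is fixed at -5.
X_2 = -3X_1 + 6  [with X_1=-2]  = 12
X_4 = |X_2 - X_1|  [with X_2=12, X_1=-2]  = 14
X_7 = X_2 - 2X_5 - X_4  [with X_2=12, X_5=-5, X_4=14]  = 8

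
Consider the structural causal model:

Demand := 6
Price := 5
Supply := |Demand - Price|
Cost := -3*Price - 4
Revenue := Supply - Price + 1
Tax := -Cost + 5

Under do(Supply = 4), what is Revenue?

0

do(Supply=4) replaces the equation Supply := |Demand - Price| with the constant Supply = 4.
Revenue = Supply - Price + 1  [with Supply=4, Price=5]  = 0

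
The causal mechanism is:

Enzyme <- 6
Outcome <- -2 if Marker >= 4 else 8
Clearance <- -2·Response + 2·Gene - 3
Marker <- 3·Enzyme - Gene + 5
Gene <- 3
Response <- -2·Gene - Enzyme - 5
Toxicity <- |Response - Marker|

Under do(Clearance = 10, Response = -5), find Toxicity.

Setting Clearance = 10, Response = -5 by intervention discards those variables' equations.
Marker = 3·Enzyme - Gene + 5  [with Enzyme=6, Gene=3]  = 20
Toxicity = |Response - Marker|  [with Response=-5, Marker=20]  = 25

25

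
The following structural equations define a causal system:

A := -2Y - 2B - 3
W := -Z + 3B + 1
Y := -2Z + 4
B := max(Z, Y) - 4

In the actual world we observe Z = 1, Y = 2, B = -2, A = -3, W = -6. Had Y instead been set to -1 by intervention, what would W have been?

-9

do(Y=-1) replaces the equation Y := -2Z + 4 with the constant Y = -1.
B = max(Z, Y) - 4  [with Z=1, Y=-1]  = -3
W = -Z + 3B + 1  [with Z=1, B=-3]  = -9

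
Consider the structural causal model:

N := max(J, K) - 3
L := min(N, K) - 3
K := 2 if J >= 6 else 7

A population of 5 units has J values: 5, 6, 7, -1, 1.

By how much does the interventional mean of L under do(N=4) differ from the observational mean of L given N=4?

Every unit gets N=4 under the intervention. L values become 1, -1, -1, 1, 1; E[L|do(N=4)] = 0.2.
Observing N=4 restricts to units where N's equation naturally yields 4: J ∈ {5, 7, -1, 1}. In that subpopulation L = 1, -1, 1, 1, mean 0.5.
Difference = 0.2 − 0.5 = -0.3.

-0.3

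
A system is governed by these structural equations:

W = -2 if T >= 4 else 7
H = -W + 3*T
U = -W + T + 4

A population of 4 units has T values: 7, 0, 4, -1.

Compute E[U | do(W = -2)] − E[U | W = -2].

-3

Every unit gets W=-2 under the intervention. U values become 13, 6, 10, 5; E[U|do(W=-2)] = 8.5.
E[U|W=-2] averages over only the 2 units with W=-2 (T = 7, 4): U = 13, 10, mean 11.5.
Difference = 8.5 − 11.5 = -3.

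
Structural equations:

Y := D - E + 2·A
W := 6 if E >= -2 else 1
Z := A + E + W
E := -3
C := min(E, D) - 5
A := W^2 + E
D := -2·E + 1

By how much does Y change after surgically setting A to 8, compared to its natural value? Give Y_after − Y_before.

do(A=8) replaces the equation A := W^2 + E with the constant A = 8.
D = -2·E + 1  [with E=-3]  = 7
Y = D - E + 2·A  [with D=7, E=-3, A=8]  = 26
Without intervention: W = 6 if E >= -2 else 1  [with E=-3]  = 1; A = W^2 + E  [with W=1, E=-3]  = -2; D = -2·E + 1  [with E=-3]  = 7; Y = D - E + 2·A  [with D=7, E=-3, A=-2]  = 6.
Change = 26 − 6 = 20.

20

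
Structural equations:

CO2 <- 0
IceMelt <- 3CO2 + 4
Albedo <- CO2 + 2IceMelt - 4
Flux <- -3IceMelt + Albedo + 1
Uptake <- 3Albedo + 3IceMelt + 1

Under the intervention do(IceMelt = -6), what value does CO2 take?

Under do(IceMelt=-6), the mechanism IceMelt <- 3CO2 + 4 is discarded; IceMelt is fixed at -6.
CO2 is not downstream of the intervention, so its value is determined by the original equations.

0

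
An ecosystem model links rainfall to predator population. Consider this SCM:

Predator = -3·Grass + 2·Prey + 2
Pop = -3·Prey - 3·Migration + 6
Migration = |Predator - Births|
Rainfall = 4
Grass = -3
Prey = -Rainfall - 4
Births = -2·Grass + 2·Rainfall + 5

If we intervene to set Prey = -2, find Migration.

12

The intervention breaks the incoming arrows to Prey: Prey = -Rainfall - 4 no longer applies, and Prey = -2.
Predator = -3·Grass + 2·Prey + 2  [with Grass=-3, Prey=-2]  = 7
Births = -2·Grass + 2·Rainfall + 5  [with Grass=-3, Rainfall=4]  = 19
Migration = |Predator - Births|  [with Predator=7, Births=19]  = 12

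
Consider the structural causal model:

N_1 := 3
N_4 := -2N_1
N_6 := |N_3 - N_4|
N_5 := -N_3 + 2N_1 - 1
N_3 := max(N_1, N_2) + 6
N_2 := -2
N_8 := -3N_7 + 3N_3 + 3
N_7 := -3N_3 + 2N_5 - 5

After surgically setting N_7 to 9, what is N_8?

do(N_7=9) replaces the equation N_7 := -3N_3 + 2N_5 - 5 with the constant N_7 = 9.
N_3 = max(N_1, N_2) + 6  [with N_1=3, N_2=-2]  = 9
N_8 = -3N_7 + 3N_3 + 3  [with N_7=9, N_3=9]  = 3

3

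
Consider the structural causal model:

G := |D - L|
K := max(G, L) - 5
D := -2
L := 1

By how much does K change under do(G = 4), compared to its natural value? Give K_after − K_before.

1

The intervention breaks the incoming arrows to G: G := |D - L| no longer applies, and G = 4.
K = max(G, L) - 5  [with G=4, L=1]  = -1
Without intervention: G = |D - L|  [with D=-2, L=1]  = 3; K = max(G, L) - 5  [with G=3, L=1]  = -2.
Change = -1 − (-2) = 1.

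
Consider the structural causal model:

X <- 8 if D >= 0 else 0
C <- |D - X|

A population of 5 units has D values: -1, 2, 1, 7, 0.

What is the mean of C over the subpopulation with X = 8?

E[C|X=8] averages over only the 4 units with X=8 (D = 2, 1, 7, 0): C = 6, 7, 1, 8, mean 5.5.

5.5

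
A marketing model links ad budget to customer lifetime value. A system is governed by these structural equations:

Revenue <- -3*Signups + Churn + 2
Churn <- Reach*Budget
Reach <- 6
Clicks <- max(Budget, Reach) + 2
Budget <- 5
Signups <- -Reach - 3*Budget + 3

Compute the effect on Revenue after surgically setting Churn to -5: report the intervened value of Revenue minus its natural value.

The intervention breaks the incoming arrows to Churn: Churn <- Reach*Budget no longer applies, and Churn = -5.
Signups = -Reach - 3*Budget + 3  [with Reach=6, Budget=5]  = -18
Revenue = -3*Signups + Churn + 2  [with Signups=-18, Churn=-5]  = 51
Without intervention: Signups = -Reach - 3*Budget + 3  [with Reach=6, Budget=5]  = -18; Churn = Reach*Budget  [with Reach=6, Budget=5]  = 30; Revenue = -3*Signups + Churn + 2  [with Signups=-18, Churn=30]  = 86.
Change = 51 − 86 = -35.

-35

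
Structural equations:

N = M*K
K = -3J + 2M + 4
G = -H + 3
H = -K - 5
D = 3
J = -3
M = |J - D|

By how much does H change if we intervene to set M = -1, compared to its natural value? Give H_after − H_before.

do(M=-1) replaces the equation M = |J - D| with the constant M = -1.
K = -3J + 2M + 4  [with J=-3, M=-1]  = 11
H = -K - 5  [with K=11]  = -16
Without intervention: M = |J - D|  [with J=-3, D=3]  = 6; K = -3J + 2M + 4  [with J=-3, M=6]  = 25; H = -K - 5  [with K=25]  = -30.
Change = -16 − (-30) = 14.

14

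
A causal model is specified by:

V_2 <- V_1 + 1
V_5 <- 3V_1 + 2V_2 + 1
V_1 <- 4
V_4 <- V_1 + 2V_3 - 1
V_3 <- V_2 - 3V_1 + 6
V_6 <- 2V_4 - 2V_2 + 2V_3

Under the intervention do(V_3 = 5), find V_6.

The intervention breaks the incoming arrows to V_3: V_3 <- V_2 - 3V_1 + 6 no longer applies, and V_3 = 5.
V_2 = V_1 + 1  [with V_1=4]  = 5
V_4 = V_1 + 2V_3 - 1  [with V_1=4, V_3=5]  = 13
V_6 = 2V_4 - 2V_2 + 2V_3  [with V_4=13, V_2=5, V_3=5]  = 26

26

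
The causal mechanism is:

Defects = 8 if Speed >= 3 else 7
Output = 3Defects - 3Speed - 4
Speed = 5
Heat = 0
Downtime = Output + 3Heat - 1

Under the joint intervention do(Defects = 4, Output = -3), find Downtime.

Setting Defects = 4, Output = -3 by intervention discards those variables' equations.
Downtime = Output + 3Heat - 1  [with Output=-3, Heat=0]  = -4

-4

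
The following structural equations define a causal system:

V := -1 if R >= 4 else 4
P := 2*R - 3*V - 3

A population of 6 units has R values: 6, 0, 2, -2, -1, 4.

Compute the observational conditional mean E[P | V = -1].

10

Observing V=-1 restricts to units where V's equation naturally yields -1: R ∈ {6, 4}. In that subpopulation P = 12, 8, mean 10.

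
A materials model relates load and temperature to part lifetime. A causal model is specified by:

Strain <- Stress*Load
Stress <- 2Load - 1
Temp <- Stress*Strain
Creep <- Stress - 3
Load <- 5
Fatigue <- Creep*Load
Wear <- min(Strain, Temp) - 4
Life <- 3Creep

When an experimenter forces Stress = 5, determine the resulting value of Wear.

21

Under do(Stress=5), the mechanism Stress <- 2Load - 1 is discarded; Stress is fixed at 5.
Strain = Stress*Load  [with Stress=5, Load=5]  = 25
Temp = Stress*Strain  [with Stress=5, Strain=25]  = 125
Wear = min(Strain, Temp) - 4  [with Strain=25, Temp=125]  = 21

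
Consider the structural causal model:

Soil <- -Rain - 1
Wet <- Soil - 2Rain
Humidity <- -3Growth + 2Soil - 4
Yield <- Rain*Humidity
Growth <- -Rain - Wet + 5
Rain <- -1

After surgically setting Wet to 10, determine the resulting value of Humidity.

do(Wet=10) replaces the equation Wet <- Soil - 2Rain with the constant Wet = 10.
Soil = -Rain - 1  [with Rain=-1]  = 0
Growth = -Rain - Wet + 5  [with Rain=-1, Wet=10]  = -4
Humidity = -3Growth + 2Soil - 4  [with Growth=-4, Soil=0]  = 8

8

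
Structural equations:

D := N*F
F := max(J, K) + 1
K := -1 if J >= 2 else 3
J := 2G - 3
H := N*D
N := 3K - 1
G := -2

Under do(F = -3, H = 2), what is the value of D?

-24

The joint intervention fixes F = -3, H = 2, removing each variable's own equation.
J = 2G - 3  [with G=-2]  = -7
K = -1 if J >= 2 else 3  [with J=-7]  = 3
N = 3K - 1  [with K=3]  = 8
D = N*F  [with N=8, F=-3]  = -24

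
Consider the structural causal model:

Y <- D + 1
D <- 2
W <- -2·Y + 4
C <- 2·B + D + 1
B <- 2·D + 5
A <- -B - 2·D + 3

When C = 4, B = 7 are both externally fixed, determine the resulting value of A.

-8

Setting C = 4, B = 7 by intervention discards those variables' equations.
A = -B - 2·D + 3  [with B=7, D=2]  = -8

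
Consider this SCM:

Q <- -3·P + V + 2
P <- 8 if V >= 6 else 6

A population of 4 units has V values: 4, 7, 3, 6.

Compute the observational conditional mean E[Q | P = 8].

Conditioning on P=8 selects the 2 unit(s) with V ∈ {7, 6}. Their Q values: -15, -16. Mean = -15.5.

-15.5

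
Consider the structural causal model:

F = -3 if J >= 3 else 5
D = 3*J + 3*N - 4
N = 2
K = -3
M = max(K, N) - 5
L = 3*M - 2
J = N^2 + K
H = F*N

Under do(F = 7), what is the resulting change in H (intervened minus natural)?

The intervention breaks the incoming arrows to F: F = -3 if J >= 3 else 5 no longer applies, and F = 7.
H = F*N  [with F=7, N=2]  = 14
Without intervention: J = N^2 + K  [with N=2, K=-3]  = 1; F = -3 if J >= 3 else 5  [with J=1]  = 5; H = F*N  [with F=5, N=2]  = 10.
Change = 14 − 10 = 4.

4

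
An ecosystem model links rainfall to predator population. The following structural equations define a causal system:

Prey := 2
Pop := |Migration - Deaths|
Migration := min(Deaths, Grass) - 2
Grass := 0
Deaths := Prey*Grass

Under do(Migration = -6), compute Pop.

6

Intervening sets Migration = -6 and removes its equation (Migration := min(Deaths, Grass) - 2).
Deaths = Prey*Grass  [with Prey=2, Grass=0]  = 0
Pop = |Migration - Deaths|  [with Migration=-6, Deaths=0]  = 6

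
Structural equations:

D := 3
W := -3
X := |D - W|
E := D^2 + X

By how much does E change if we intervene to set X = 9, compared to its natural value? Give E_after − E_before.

The intervention breaks the incoming arrows to X: X := |D - W| no longer applies, and X = 9.
E = D^2 + X  [with D=3, X=9]  = 18
Without intervention: X = |D - W|  [with D=3, W=-3]  = 6; E = D^2 + X  [with D=3, X=6]  = 15.
Change = 18 − 15 = 3.

3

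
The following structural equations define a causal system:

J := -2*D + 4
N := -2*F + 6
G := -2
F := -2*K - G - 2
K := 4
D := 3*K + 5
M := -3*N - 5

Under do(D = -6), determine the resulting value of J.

Intervening sets D = -6 and removes its equation (D := 3*K + 5).
J = -2*D + 4  [with D=-6]  = 16

16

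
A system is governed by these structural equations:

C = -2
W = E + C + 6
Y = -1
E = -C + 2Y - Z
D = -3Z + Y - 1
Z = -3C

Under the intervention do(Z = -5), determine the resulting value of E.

5

The intervention breaks the incoming arrows to Z: Z = -3C no longer applies, and Z = -5.
E = -C + 2Y - Z  [with C=-2, Y=-1, Z=-5]  = 5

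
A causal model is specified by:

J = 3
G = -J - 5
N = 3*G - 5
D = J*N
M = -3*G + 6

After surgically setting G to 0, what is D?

Under do(G=0), the mechanism G = -J - 5 is discarded; G is fixed at 0.
N = 3*G - 5  [with G=0]  = -5
D = J*N  [with J=3, N=-5]  = -15

-15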